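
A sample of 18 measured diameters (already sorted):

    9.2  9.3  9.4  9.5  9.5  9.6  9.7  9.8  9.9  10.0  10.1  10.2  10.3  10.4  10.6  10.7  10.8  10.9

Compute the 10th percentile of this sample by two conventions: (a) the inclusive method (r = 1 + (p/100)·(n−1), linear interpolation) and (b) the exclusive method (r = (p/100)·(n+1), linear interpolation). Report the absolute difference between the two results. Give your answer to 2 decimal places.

n = 18.
(a) r = 2.7; between ranks 2 (9.3) and 3 (9.4): 9.37.
(b) r = 1.9; between ranks 1 (9.2) and 2 (9.3): 9.29.
|9.37 − 9.29| = 0.08.

0.08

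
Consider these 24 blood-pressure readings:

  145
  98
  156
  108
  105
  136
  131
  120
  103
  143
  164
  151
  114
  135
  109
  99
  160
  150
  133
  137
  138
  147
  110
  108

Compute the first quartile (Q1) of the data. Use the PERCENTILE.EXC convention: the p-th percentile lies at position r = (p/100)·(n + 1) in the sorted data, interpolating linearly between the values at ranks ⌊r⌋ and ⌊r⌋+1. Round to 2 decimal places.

108.25

Sorted: 98, 99, 103, 105, 108, 108, 109, 110, 114, 120, 131, 133, 135, 136, 137, 138, 143, 145, 147, 150, 151, 156, 160, 164.
n = 24.
r = (25/100)·(24 + 1) = 6.25.
Rank 6 is 108 and rank 7 is 109.
Interpolate: 108 + 0.25·(109 − 108) = 108 + 0.25·1 = 108.25.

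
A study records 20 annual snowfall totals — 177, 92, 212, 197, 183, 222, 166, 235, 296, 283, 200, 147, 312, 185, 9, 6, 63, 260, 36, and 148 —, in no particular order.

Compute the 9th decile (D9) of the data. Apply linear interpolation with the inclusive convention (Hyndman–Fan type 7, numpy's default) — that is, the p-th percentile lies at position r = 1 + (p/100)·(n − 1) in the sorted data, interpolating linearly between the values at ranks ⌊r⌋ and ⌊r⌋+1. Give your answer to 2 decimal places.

284.30

Sorted: 6, 9, 36, 63, 92, 147, 148, 166, 177, 183, 185, 197, 200, 212, 222, 235, 260, 283, 296, 312.
n = 20.
r = 1 + (90/100)·(20 − 1) = 1 + 17.1 = 18.1.
Rank 18 is 283 and rank 19 is 296.
Interpolate: 283 + 0.1·(296 − 283) = 283 + 0.1·13 = 284.3.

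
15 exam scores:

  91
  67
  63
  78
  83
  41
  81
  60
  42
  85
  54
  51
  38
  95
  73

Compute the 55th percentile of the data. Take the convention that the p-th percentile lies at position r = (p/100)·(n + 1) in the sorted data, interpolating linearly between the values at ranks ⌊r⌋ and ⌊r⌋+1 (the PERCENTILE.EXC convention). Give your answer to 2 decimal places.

71.80

Sorted: 38, 41, 42, 51, 54, 60, 63, 67, 73, 78, 81, 83, 85, 91, 95.
n = 15.
r = (55/100)·(15 + 1) = 8.8.
Rank 8 is 67 and rank 9 is 73.
Interpolate: 67 + 0.8·(73 − 67) = 67 + 0.8·6 = 71.8.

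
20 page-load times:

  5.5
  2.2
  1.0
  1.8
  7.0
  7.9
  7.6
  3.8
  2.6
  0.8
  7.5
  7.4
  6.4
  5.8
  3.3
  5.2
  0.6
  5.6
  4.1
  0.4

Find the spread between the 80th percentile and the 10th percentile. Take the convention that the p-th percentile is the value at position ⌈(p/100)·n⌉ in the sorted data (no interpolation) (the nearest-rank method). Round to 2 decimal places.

Sorted: 0.4, 0.6, 0.8, 1.0, 1.8, 2.2, 2.6, 3.3, 3.8, 4.1, 5.2, 5.5, 5.6, 5.8, 6.4, 7.0, 7.4, 7.5, 7.6, 7.9.
n = 20.
P10: rank ⌈10/100·20⌉ = 2 → 0.6.
P80: rank ⌈80/100·20⌉ = 16 → 7.
Difference: 7 − 0.6 = 6.4.

6.40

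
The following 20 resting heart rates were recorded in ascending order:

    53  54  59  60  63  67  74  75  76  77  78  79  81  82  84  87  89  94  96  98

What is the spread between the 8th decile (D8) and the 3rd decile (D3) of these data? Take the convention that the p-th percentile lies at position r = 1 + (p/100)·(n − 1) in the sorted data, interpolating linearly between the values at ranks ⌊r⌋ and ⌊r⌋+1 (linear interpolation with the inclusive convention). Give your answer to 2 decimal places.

15.50

n = 20.
P30: r = 6.7; ranks 6–7 are 67, 74; interpolating gives 71.9.
P80: r = 16.2; ranks 16–17 are 87, 89; interpolating gives 87.4.
Difference: 87.4 − 71.9 = 15.5.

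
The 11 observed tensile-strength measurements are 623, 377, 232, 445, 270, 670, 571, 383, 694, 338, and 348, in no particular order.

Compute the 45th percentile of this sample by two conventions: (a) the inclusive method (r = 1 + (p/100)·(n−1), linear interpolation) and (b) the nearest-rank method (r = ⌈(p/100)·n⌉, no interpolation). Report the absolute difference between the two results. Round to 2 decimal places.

3.00

Sorted: 232, 270, 338, 348, 377, 383, 445, 571, 623, 670, 694.
n = 11.
(a) r = 5.5; between ranks 5 (377) and 6 (383): 380.
(b) the nearest-rank method: rank 5 → 377.
|380 − 377| = 3.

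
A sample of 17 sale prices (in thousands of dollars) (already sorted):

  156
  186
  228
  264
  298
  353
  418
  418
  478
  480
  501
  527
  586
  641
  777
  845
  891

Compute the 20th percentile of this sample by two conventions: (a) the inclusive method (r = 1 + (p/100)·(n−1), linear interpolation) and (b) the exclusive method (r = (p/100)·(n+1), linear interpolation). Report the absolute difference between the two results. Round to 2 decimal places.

n = 17.
(a) r = 4.2; between ranks 4 (264) and 5 (298): 270.8.
(b) r = 3.6; between ranks 3 (228) and 4 (264): 249.6.
|270.8 − 249.6| = 21.2.

21.20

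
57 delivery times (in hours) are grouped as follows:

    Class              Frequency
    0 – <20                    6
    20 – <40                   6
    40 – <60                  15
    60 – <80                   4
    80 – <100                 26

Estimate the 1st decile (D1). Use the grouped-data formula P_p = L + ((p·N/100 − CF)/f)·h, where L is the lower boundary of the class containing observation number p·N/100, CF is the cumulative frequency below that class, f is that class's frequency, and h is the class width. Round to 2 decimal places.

19.00

N = 57; target position k = 10/100 · 57 = 5.7.
Cumulative frequencies: 6, 12, 27, 31, 57.
Observation 5.7 falls in the class 0 – <20.
L = 0, CF = 0, f = 6, h = 20.
P10 = 0 + ((5.7 − 0)/6)·20 = 0 + 19 = 19.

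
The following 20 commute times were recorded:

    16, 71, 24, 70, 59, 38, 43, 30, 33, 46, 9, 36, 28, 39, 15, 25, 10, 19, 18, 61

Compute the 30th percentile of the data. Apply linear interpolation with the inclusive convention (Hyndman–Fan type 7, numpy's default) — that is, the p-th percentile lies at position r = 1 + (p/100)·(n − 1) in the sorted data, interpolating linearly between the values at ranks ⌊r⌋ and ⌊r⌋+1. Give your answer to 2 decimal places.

22.50

Sorted: 9, 10, 15, 16, 18, 19, 24, 25, 28, 30, 33, 36, 38, 39, 43, 46, 59, 61, 70, 71.
n = 20.
r = 1 + (30/100)·(20 − 1) = 1 + 5.7 = 6.7.
Rank 6 is 19 and rank 7 is 24.
Interpolate: 19 + 0.7·(24 − 19) = 19 + 0.7·5 = 22.5.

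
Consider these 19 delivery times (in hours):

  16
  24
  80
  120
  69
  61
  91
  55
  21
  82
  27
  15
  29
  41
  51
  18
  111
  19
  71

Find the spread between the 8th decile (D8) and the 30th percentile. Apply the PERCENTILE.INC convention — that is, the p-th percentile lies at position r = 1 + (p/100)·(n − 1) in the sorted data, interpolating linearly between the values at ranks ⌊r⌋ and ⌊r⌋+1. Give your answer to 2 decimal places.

Sorted: 15, 16, 18, 19, 21, 24, 27, 29, 41, 51, 55, 61, 69, 71, 80, 82, 91, 111, 120.
n = 19.
P30: r = 6.4; ranks 6–7 are 24, 27; interpolating gives 25.2.
P80: r = 15.4; ranks 15–16 are 80, 82; interpolating gives 80.8.
Difference: 80.8 − 25.2 = 55.6.

55.60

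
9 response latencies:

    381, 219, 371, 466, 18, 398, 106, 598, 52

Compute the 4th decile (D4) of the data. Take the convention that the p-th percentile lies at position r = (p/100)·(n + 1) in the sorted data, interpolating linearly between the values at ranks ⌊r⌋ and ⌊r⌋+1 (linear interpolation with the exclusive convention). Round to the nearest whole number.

219

Sorted: 18, 52, 106, 219, 371, 381, 398, 466, 598.
n = 9.
r = (40/100)·(9 + 1) = 4.
r is an integer, so P40 is the value at rank 4: 219.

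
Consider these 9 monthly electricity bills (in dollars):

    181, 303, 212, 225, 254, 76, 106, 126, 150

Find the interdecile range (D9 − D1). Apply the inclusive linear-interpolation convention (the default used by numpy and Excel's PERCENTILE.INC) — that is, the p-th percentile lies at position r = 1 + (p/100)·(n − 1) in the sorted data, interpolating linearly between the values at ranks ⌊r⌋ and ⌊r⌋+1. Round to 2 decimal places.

163.80

Sorted: 76, 106, 126, 150, 181, 212, 225, 254, 303.
n = 9.
P10: r = 1.8; ranks 1–2 are 76, 106; interpolating gives 100.
P90: r = 8.2; ranks 8–9 are 254, 303; interpolating gives 263.8.
Difference: 263.8 − 100 = 163.8.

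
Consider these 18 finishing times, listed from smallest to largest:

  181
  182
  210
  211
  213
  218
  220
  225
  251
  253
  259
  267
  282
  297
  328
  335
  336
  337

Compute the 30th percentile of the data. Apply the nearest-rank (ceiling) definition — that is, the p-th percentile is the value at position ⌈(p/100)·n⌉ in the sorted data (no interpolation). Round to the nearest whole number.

218

n = 18.
Position = ⌈30/100 · 18⌉ = ⌈5.4⌉ = 6.
The value at rank 6 is 218.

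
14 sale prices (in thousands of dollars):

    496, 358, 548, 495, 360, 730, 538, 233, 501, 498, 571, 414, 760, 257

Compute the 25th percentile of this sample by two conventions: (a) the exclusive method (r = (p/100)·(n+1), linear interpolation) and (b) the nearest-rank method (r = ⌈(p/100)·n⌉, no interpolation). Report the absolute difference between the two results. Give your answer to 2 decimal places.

Sorted: 233, 257, 358, 360, 414, 495, 496, 498, 501, 538, 548, 571, 730, 760.
n = 14.
(a) r = 3.75; between ranks 3 (358) and 4 (360): 359.5.
(b) the nearest-rank method: rank 4 → 360.
|359.5 − 360| = 0.5.

0.50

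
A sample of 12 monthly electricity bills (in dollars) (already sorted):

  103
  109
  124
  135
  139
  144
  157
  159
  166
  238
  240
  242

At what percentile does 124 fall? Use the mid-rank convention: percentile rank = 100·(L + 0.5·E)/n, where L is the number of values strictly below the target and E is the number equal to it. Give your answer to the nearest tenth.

Count below 124: L = 2; count equal: E = 1; n = 12.
Percentile rank = 100·(2 + 0.5·1)/12 = 100·2.5/12 = 20.83.

20.8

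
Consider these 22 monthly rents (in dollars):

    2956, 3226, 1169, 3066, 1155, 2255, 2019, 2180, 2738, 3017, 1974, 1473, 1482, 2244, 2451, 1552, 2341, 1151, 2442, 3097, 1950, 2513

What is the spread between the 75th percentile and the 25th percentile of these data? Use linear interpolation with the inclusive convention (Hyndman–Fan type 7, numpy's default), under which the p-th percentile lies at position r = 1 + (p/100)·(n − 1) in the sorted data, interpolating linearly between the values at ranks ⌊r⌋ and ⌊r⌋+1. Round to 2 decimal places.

Sorted: 1151, 1155, 1169, 1473, 1482, 1552, 1950, 1974, 2019, 2180, 2244, 2255, 2341, 2442, 2451, 2513, 2738, 2956, 3017, 3066, 3097, 3226.
n = 22.
P25: r = 6.25; ranks 6–7 are 1552, 1950; interpolating gives 1651.5.
P75: r = 16.75; ranks 16–17 are 2513, 2738; interpolating gives 2681.75.
Difference: 2681.75 − 1651.5 = 1030.25.

1030.25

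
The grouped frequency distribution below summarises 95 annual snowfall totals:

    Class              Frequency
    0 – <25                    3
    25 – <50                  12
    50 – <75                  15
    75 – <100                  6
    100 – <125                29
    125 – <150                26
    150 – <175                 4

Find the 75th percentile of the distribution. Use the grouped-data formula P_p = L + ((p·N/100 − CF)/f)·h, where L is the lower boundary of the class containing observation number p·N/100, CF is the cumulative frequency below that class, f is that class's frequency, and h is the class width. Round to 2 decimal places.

131.01

N = 95; target position k = 75/100 · 95 = 71.25.
Cumulative frequencies: 3, 15, 30, 36, 65, 91, 95.
Observation 71.25 falls in the class 125 – <150.
L = 125, CF = 65, f = 26, h = 25.
P75 = 125 + ((71.25 − 65)/26)·25 = 125 + 6.00962 = 131.01.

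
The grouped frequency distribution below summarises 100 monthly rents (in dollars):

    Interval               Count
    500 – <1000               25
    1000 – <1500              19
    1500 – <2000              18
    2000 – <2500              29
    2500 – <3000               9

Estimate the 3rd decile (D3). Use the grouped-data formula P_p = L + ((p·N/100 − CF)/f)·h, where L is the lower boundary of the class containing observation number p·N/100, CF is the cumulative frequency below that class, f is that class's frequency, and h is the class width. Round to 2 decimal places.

1131.58

N = 100; target position k = 30/100 · 100 = 30.
Cumulative frequencies: 25, 44, 62, 91, 100.
Observation 30 falls in the class 1000 – <1500.
L = 1000, CF = 25, f = 19, h = 500.
P30 = 1000 + ((30 − 25)/19)·500 = 1000 + 131.579 = 1131.58.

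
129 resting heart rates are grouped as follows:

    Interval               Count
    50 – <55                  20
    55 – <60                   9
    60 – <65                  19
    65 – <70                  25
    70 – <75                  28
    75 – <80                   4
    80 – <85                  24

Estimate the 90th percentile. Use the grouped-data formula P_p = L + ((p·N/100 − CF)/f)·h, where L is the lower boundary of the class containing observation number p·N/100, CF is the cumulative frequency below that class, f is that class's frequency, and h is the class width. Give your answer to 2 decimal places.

N = 129; target position k = 90/100 · 129 = 116.1.
Cumulative frequencies: 20, 29, 48, 73, 101, 105, 129.
Observation 116.1 falls in the class 80 – <85.
L = 80, CF = 105, f = 24, h = 5.
P90 = 80 + ((116.1 − 105)/24)·5 = 80 + 2.3125 = 82.3125.

82.31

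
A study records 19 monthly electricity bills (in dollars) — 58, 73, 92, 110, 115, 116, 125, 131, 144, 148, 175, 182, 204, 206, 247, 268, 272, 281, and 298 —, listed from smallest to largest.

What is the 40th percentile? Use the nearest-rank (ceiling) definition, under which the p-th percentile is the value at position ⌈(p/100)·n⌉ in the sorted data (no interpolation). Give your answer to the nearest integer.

131

n = 19.
Position = ⌈40/100 · 19⌉ = ⌈7.6⌉ = 8.
The value at rank 8 is 131.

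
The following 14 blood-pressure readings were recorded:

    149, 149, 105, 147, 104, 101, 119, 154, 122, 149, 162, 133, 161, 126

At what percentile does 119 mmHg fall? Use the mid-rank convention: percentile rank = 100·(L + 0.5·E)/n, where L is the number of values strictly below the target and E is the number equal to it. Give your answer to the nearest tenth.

25.0

Sorted: 101, 104, 105, 119, 122, 126, 133, 147, 149, 149, 149, 154, 161, 162.
Count below 119: L = 3; count equal: E = 1; n = 14.
Percentile rank = 100·(3 + 0.5·1)/14 = 100·3.5/14 = 25.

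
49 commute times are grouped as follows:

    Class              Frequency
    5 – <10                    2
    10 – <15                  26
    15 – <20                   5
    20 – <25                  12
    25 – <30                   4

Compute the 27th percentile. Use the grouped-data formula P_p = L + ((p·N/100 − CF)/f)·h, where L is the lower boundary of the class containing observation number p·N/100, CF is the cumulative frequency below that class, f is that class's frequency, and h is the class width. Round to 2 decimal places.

12.16

N = 49; target position k = 27/100 · 49 = 13.23.
Cumulative frequencies: 2, 28, 33, 45, 49.
Observation 13.23 falls in the class 10 – <15.
L = 10, CF = 2, f = 26, h = 5.
P27 = 10 + ((13.23 − 2)/26)·5 = 10 + 2.15962 = 12.1596.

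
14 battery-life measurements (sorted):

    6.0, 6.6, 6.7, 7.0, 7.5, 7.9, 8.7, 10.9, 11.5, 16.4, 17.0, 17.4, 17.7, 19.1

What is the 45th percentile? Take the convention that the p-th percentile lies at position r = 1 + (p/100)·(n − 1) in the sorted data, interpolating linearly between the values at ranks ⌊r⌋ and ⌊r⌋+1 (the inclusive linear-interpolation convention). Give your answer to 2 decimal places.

n = 14.
r = 1 + (45/100)·(14 − 1) = 1 + 5.85 = 6.85.
Rank 6 is 7.9 and rank 7 is 8.7.
Interpolate: 7.9 + 0.85·(8.7 − 7.9) = 7.9 + 0.85·0.8 = 8.58.

8.58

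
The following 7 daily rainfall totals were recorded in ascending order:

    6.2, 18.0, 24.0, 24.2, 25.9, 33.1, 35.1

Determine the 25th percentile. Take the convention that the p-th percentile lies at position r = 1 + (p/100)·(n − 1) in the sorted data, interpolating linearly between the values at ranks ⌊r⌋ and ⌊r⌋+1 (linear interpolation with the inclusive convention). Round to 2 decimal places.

n = 7.
r = 1 + (25/100)·(7 − 1) = 1 + 1.5 = 2.5.
Rank 2 is 18.0 and rank 3 is 24.0.
Interpolate: 18.0 + 0.5·(24.0 − 18.0) = 18.0 + 0.5·6 = 21.

21.00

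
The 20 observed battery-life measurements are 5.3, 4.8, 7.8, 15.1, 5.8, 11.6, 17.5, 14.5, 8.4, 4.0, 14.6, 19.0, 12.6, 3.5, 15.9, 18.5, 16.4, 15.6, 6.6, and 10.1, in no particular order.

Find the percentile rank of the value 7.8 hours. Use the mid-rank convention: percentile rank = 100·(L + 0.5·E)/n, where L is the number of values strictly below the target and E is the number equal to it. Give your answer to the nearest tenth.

32.5

Sorted: 3.5, 4.0, 4.8, 5.3, 5.8, 6.6, 7.8, 8.4, 10.1, 11.6, 12.6, 14.5, 14.6, 15.1, 15.6, 15.9, 16.4, 17.5, 18.5, 19.0.
Count below 7.8: L = 6; count equal: E = 1; n = 20.
Percentile rank = 100·(6 + 0.5·1)/20 = 100·6.5/20 = 32.5.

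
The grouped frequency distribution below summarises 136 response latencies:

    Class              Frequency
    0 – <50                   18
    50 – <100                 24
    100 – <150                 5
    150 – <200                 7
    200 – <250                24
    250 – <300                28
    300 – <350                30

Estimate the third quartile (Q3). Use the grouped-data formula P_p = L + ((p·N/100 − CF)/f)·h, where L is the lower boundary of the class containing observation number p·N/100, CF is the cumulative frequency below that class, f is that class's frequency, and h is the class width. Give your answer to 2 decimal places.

292.86

N = 136; target position k = 75/100 · 136 = 102.
Cumulative frequencies: 18, 42, 47, 54, 78, 106, 136.
Observation 102 falls in the class 250 – <300.
L = 250, CF = 78, f = 28, h = 50.
P75 = 250 + ((102 − 78)/28)·50 = 250 + 42.8571 = 292.857.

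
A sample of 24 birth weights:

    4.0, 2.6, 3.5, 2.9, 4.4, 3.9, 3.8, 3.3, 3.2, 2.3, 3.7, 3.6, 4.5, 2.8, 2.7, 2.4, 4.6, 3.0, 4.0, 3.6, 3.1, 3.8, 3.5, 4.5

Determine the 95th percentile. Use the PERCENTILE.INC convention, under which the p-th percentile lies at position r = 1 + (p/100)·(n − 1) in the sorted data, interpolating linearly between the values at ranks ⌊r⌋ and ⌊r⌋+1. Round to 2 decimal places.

4.50

Sorted: 2.3, 2.4, 2.6, 2.7, 2.8, 2.9, 3.0, 3.1, 3.2, 3.3, 3.5, 3.5, 3.6, 3.6, 3.7, 3.8, 3.8, 3.9, 4.0, 4.0, 4.4, 4.5, 4.5, 4.6.
n = 24.
r = 1 + (95/100)·(24 − 1) = 1 + 21.85 = 22.85.
Rank 22 is 4.5 and rank 23 is 4.5.
Interpolate: 4.5 + 0.85·(4.5 − 4.5) = 4.5 + 0.85·0 = 4.5.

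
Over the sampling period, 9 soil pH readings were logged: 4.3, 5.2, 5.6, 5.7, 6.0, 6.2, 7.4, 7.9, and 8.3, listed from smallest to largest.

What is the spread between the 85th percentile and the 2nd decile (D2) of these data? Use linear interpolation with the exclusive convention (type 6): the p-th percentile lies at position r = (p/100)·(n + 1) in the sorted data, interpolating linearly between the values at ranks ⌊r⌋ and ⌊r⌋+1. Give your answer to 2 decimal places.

2.90

n = 9.
P20: r = 2 (integer) → 5.2.
P85: r = 8.5; ranks 8–9 are 7.9, 8.3; interpolating gives 8.1.
Difference: 8.1 − 5.2 = 2.9.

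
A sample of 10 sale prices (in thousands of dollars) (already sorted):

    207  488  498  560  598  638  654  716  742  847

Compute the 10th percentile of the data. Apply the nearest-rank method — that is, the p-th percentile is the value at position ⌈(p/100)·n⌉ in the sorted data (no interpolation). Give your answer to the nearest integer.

207

n = 10.
Position = ⌈10/100 · 10⌉ = ⌈1⌉ = 1.
The value at rank 1 is 207.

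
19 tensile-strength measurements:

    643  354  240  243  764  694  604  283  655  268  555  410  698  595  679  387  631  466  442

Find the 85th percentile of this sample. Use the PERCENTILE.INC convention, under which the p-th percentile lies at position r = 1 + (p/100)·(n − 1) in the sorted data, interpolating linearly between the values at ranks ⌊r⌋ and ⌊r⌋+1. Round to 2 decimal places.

Sorted: 240, 243, 268, 283, 354, 387, 410, 442, 466, 555, 595, 604, 631, 643, 655, 679, 694, 698, 764.
n = 19.
r = 1 + (85/100)·(19 − 1) = 1 + 15.3 = 16.3.
Rank 16 is 679 and rank 17 is 694.
Interpolate: 679 + 0.3·(694 − 679) = 679 + 0.3·15 = 683.5.

683.50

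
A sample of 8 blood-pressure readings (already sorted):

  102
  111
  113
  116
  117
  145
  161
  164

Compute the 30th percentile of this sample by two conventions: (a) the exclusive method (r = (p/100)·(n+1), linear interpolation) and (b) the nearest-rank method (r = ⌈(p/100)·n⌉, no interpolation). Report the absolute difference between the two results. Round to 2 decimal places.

0.60

n = 8.
(a) r = 2.7; between ranks 2 (111) and 3 (113): 112.4.
(b) the nearest-rank method: rank 3 → 113.
|112.4 − 113| = 0.6.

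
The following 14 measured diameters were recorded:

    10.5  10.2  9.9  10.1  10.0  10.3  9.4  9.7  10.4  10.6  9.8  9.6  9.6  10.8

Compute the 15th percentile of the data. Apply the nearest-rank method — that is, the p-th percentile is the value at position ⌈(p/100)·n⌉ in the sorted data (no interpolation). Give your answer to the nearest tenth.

Sorted: 9.4, 9.6, 9.6, 9.7, 9.8, 9.9, 10.0, 10.1, 10.2, 10.3, 10.4, 10.5, 10.6, 10.8.
n = 14.
Position = ⌈15/100 · 14⌉ = ⌈2.1⌉ = 3.
The value at rank 3 is 9.6.

9.6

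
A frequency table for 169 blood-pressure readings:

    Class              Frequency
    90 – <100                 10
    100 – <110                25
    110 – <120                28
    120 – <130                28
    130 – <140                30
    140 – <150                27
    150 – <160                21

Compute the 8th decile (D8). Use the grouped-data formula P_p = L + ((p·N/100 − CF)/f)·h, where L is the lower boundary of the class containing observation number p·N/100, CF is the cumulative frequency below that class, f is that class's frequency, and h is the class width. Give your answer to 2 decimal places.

145.26

N = 169; target position k = 80/100 · 169 = 135.2.
Cumulative frequencies: 10, 35, 63, 91, 121, 148, 169.
Observation 135.2 falls in the class 140 – <150.
L = 140, CF = 121, f = 27, h = 10.
P80 = 140 + ((135.2 − 121)/27)·10 = 140 + 5.25926 = 145.259.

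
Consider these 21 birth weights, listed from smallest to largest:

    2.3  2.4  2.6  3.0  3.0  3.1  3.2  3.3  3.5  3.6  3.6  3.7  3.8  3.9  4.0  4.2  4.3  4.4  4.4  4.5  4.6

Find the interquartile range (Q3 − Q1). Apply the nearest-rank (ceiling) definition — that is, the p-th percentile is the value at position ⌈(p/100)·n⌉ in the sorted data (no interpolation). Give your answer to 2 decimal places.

n = 21.
P25: rank ⌈25/100·21⌉ = 6 → 3.1.
P75: rank ⌈75/100·21⌉ = 16 → 4.2.
Difference: 4.2 − 3.1 = 1.1.

1.10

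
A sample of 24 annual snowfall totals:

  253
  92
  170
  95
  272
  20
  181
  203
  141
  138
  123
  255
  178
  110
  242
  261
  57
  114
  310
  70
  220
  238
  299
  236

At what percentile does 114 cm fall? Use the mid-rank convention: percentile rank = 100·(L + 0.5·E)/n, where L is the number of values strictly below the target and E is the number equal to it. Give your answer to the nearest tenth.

Sorted: 20, 57, 70, 92, 95, 110, 114, 123, 138, 141, 170, 178, 181, 203, 220, 236, 238, 242, 253, 255, 261, 272, 299, 310.
Count below 114: L = 6; count equal: E = 1; n = 24.
Percentile rank = 100·(6 + 0.5·1)/24 = 100·6.5/24 = 27.08.

27.1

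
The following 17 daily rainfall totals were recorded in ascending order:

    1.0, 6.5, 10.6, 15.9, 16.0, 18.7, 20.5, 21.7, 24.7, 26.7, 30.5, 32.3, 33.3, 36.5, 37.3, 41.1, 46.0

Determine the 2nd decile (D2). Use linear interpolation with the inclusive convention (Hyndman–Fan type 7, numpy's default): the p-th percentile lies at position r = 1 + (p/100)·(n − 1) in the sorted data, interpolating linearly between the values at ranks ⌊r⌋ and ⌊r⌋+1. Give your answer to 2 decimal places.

n = 17.
r = 1 + (20/100)·(17 − 1) = 1 + 3.2 = 4.2.
Rank 4 is 15.9 and rank 5 is 16.0.
Interpolate: 15.9 + 0.2·(16.0 − 15.9) = 15.9 + 0.2·0.1 = 15.92.

15.92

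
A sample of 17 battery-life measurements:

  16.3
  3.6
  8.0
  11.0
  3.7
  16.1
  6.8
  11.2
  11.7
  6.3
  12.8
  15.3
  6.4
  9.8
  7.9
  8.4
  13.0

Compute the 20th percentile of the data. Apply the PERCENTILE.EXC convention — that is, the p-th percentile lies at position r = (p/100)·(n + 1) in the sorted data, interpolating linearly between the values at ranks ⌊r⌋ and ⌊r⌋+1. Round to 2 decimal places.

6.36

Sorted: 3.6, 3.7, 6.3, 6.4, 6.8, 7.9, 8.0, 8.4, 9.8, 11.0, 11.2, 11.7, 12.8, 13.0, 15.3, 16.1, 16.3.
n = 17.
r = (20/100)·(17 + 1) = 3.6.
Rank 3 is 6.3 and rank 4 is 6.4.
Interpolate: 6.3 + 0.6·(6.4 − 6.3) = 6.3 + 0.6·0.1 = 6.36.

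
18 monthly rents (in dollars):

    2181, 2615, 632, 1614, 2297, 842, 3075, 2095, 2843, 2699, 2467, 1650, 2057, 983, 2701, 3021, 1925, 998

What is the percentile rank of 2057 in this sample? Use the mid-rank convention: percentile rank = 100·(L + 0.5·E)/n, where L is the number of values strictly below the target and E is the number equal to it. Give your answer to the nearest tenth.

Sorted: 632, 842, 983, 998, 1614, 1650, 1925, 2057, 2095, 2181, 2297, 2467, 2615, 2699, 2701, 2843, 3021, 3075.
Count below 2057: L = 7; count equal: E = 1; n = 18.
Percentile rank = 100·(7 + 0.5·1)/18 = 100·7.5/18 = 41.67.

41.7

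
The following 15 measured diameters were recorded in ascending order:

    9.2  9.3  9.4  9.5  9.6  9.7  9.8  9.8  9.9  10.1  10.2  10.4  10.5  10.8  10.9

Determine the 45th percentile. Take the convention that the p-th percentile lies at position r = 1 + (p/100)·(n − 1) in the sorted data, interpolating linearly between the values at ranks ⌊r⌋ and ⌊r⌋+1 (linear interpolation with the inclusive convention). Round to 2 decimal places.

9.80

n = 15.
r = 1 + (45/100)·(15 − 1) = 1 + 6.3 = 7.3.
Rank 7 is 9.8 and rank 8 is 9.8.
Interpolate: 9.8 + 0.3·(9.8 − 9.8) = 9.8 + 0.3·0 = 9.8.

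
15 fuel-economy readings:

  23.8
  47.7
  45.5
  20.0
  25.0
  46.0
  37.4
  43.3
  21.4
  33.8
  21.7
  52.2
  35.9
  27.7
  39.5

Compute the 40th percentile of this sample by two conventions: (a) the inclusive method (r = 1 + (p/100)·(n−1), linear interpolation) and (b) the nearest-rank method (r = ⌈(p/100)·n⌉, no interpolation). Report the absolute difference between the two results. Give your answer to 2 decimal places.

Sorted: 20.0, 21.4, 21.7, 23.8, 25.0, 27.7, 33.8, 35.9, 37.4, 39.5, 43.3, 45.5, 46.0, 47.7, 52.2.
n = 15.
(a) r = 6.6; between ranks 6 (27.7) and 7 (33.8): 31.36.
(b) the nearest-rank method: rank 6 → 27.7.
|31.36 − 27.7| = 3.66.

3.66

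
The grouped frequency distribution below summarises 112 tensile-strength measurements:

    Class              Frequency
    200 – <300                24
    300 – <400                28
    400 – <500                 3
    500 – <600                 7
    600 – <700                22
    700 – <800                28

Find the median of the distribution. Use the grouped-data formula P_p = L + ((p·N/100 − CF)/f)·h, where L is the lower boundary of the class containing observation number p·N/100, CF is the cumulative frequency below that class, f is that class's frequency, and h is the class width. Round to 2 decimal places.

514.29

N = 112; target position k = 50/100 · 112 = 56.
Cumulative frequencies: 24, 52, 55, 62, 84, 112.
Observation 56 falls in the class 500 – <600.
L = 500, CF = 55, f = 7, h = 100.
P50 = 500 + ((56 − 55)/7)·100 = 500 + 14.2857 = 514.286.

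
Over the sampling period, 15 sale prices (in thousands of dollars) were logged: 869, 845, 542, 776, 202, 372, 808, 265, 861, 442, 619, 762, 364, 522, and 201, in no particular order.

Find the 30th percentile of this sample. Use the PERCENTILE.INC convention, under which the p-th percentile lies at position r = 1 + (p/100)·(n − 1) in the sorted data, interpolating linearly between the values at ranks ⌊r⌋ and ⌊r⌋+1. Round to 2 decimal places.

Sorted: 201, 202, 265, 364, 372, 442, 522, 542, 619, 762, 776, 808, 845, 861, 869.
n = 15.
r = 1 + (30/100)·(15 − 1) = 1 + 4.2 = 5.2.
Rank 5 is 372 and rank 6 is 442.
Interpolate: 372 + 0.2·(442 − 372) = 372 + 0.2·70 = 386.

386.00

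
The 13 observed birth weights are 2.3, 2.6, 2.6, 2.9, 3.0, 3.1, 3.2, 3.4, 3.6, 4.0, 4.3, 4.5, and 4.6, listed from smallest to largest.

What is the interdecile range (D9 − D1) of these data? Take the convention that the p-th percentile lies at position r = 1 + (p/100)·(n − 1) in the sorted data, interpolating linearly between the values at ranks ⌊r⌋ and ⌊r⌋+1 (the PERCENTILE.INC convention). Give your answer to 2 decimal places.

n = 13.
P10: r = 2.2; ranks 2–3 are 2.6, 2.6; interpolating gives 2.6.
P90: r = 11.8; ranks 11–12 are 4.3, 4.5; interpolating gives 4.46.
Difference: 4.46 − 2.6 = 1.86.

1.86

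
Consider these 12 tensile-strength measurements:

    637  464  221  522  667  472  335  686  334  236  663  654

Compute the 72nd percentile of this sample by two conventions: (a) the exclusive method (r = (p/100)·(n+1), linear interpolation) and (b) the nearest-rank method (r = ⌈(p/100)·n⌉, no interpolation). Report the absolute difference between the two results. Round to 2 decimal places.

3.24

Sorted: 221, 236, 334, 335, 464, 472, 522, 637, 654, 663, 667, 686.
n = 12.
(a) r = 9.36; between ranks 9 (654) and 10 (663): 657.24.
(b) the nearest-rank method: rank 9 → 654.
|657.24 − 654| = 3.24.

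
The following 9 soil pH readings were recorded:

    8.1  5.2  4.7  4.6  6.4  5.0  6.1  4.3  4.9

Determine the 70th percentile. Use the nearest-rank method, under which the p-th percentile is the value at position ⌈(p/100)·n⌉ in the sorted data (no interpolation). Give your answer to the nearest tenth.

6.1

Sorted: 4.3, 4.6, 4.7, 4.9, 5.0, 5.2, 6.1, 6.4, 8.1.
n = 9.
Position = ⌈70/100 · 9⌉ = ⌈6.3⌉ = 7.
The value at rank 7 is 6.1.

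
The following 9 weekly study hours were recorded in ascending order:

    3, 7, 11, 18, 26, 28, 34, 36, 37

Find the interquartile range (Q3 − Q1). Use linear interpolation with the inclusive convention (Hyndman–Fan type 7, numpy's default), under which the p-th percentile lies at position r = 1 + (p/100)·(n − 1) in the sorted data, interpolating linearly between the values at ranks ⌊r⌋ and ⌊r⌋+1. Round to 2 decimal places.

23.00

n = 9.
P25: r = 3 (integer) → 11.
P75: r = 7 (integer) → 34.
Difference: 34 − 11 = 23.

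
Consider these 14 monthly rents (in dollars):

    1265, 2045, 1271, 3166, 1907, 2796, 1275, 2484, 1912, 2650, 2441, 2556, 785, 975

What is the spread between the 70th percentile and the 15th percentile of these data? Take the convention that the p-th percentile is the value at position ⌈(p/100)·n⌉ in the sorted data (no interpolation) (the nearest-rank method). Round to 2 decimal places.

1219.00

Sorted: 785, 975, 1265, 1271, 1275, 1907, 1912, 2045, 2441, 2484, 2556, 2650, 2796, 3166.
n = 14.
P15: rank ⌈15/100·14⌉ = 3 → 1265.
P70: rank ⌈70/100·14⌉ = 10 → 2484.
Difference: 2484 − 1265 = 1219.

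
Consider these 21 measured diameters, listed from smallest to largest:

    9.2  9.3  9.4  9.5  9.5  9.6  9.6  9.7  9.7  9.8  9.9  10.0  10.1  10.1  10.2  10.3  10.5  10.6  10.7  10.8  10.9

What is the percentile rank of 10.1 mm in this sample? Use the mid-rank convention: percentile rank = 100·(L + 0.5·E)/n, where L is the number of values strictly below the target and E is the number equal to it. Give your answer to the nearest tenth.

61.9

Count below 10.1: L = 12; count equal: E = 2; n = 21.
Percentile rank = 100·(12 + 0.5·2)/21 = 100·13/21 = 61.9.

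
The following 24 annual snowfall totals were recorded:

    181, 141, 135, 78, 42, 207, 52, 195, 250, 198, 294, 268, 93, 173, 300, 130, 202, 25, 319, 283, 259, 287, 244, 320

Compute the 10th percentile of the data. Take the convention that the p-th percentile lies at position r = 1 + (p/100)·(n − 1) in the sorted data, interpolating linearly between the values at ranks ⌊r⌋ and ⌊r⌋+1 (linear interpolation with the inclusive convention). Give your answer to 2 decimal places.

Sorted: 25, 42, 52, 78, 93, 130, 135, 141, 173, 181, 195, 198, 202, 207, 244, 250, 259, 268, 283, 287, 294, 300, 319, 320.
n = 24.
r = 1 + (10/100)·(24 − 1) = 1 + 2.3 = 3.3.
Rank 3 is 52 and rank 4 is 78.
Interpolate: 52 + 0.3·(78 − 52) = 52 + 0.3·26 = 59.8.

59.80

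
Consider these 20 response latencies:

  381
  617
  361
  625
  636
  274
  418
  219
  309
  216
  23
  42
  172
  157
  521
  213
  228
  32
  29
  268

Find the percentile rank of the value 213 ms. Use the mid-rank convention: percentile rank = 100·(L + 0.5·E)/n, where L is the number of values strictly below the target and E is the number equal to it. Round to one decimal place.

Sorted: 23, 29, 32, 42, 157, 172, 213, 216, 219, 228, 268, 274, 309, 361, 381, 418, 521, 617, 625, 636.
Count below 213: L = 6; count equal: E = 1; n = 20.
Percentile rank = 100·(6 + 0.5·1)/20 = 100·6.5/20 = 32.5.

32.5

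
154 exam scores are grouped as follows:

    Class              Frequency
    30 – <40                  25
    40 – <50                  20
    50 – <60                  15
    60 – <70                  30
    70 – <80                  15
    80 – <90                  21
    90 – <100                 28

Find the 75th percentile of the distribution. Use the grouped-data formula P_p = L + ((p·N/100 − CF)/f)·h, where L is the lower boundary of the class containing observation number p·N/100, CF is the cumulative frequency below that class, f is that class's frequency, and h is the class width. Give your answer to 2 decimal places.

N = 154; target position k = 75/100 · 154 = 115.5.
Cumulative frequencies: 25, 45, 60, 90, 105, 126, 154.
Observation 115.5 falls in the class 80 – <90.
L = 80, CF = 105, f = 21, h = 10.
P75 = 80 + ((115.5 − 105)/21)·10 = 80 + 5 = 85.

85.00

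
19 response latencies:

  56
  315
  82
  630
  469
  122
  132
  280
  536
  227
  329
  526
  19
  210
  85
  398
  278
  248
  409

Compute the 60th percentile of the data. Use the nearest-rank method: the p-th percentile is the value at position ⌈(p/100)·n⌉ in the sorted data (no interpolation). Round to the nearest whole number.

Sorted: 19, 56, 82, 85, 122, 132, 210, 227, 248, 278, 280, 315, 329, 398, 409, 469, 526, 536, 630.
n = 19.
Position = ⌈60/100 · 19⌉ = ⌈11.4⌉ = 12.
The value at rank 12 is 315.

315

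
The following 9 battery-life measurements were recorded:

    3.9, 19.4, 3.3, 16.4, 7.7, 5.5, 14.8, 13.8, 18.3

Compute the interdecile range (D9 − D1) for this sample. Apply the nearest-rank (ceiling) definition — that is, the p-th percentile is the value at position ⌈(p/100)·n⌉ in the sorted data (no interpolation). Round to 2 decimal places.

Sorted: 3.3, 3.9, 5.5, 7.7, 13.8, 14.8, 16.4, 18.3, 19.4.
n = 9.
P10: rank ⌈10/100·9⌉ = 1 → 3.3.
P90: rank ⌈90/100·9⌉ = 9 → 19.4.
Difference: 19.4 − 3.3 = 16.1.

16.10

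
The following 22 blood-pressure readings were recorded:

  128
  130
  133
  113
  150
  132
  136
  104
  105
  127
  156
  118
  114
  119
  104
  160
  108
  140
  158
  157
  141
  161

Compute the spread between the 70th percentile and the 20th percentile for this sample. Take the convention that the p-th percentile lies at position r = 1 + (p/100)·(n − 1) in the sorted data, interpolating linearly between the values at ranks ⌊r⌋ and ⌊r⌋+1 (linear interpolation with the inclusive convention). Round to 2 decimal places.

27.50

Sorted: 104, 104, 105, 108, 113, 114, 118, 119, 127, 128, 130, 132, 133, 136, 140, 141, 150, 156, 157, 158, 160, 161.
n = 22.
P20: r = 5.2; ranks 5–6 are 113, 114; interpolating gives 113.2.
P70: r = 15.7; ranks 15–16 are 140, 141; interpolating gives 140.7.
Difference: 140.7 − 113.2 = 27.5.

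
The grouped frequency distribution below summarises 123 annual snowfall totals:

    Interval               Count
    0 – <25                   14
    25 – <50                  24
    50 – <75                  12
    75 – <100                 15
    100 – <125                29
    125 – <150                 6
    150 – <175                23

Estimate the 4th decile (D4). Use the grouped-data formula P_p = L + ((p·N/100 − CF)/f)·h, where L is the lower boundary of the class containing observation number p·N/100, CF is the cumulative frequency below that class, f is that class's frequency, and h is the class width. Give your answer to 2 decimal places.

73.33

N = 123; target position k = 40/100 · 123 = 49.2.
Cumulative frequencies: 14, 38, 50, 65, 94, 100, 123.
Observation 49.2 falls in the class 50 – <75.
L = 50, CF = 38, f = 12, h = 25.
P40 = 50 + ((49.2 − 38)/12)·25 = 50 + 23.3333 = 73.3333.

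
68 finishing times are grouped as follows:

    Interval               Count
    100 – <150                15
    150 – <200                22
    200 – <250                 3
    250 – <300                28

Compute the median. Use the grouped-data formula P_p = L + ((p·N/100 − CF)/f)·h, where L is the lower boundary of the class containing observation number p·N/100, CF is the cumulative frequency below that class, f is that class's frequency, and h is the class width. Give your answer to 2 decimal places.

193.18

N = 68; target position k = 50/100 · 68 = 34.
Cumulative frequencies: 15, 37, 40, 68.
Observation 34 falls in the class 150 – <200.
L = 150, CF = 15, f = 22, h = 50.
P50 = 150 + ((34 − 15)/22)·50 = 150 + 43.1818 = 193.182.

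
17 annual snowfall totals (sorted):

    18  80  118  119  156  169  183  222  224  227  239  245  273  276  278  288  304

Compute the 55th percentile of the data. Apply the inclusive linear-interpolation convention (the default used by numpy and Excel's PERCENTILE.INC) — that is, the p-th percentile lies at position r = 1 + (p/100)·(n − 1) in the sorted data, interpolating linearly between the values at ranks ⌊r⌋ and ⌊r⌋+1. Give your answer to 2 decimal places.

226.40

n = 17.
r = 1 + (55/100)·(17 − 1) = 1 + 8.8 = 9.8.
Rank 9 is 224 and rank 10 is 227.
Interpolate: 224 + 0.8·(227 − 224) = 224 + 0.8·3 = 226.4.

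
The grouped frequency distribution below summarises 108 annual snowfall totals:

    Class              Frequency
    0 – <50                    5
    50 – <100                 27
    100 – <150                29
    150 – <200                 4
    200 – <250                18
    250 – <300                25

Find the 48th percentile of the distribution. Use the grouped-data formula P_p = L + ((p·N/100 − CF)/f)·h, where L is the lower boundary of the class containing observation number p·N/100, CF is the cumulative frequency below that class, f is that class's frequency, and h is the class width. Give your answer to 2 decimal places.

N = 108; target position k = 48/100 · 108 = 51.84.
Cumulative frequencies: 5, 32, 61, 65, 83, 108.
Observation 51.84 falls in the class 100 – <150.
L = 100, CF = 32, f = 29, h = 50.
P48 = 100 + ((51.84 − 32)/29)·50 = 100 + 34.2069 = 134.207.

134.21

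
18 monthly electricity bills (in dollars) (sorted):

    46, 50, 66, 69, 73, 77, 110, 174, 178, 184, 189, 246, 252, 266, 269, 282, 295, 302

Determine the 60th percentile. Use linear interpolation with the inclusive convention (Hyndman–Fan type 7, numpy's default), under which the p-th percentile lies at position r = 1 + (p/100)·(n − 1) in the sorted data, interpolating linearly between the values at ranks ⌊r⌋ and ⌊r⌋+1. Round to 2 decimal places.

200.40

n = 18.
r = 1 + (60/100)·(18 − 1) = 1 + 10.2 = 11.2.
Rank 11 is 189 and rank 12 is 246.
Interpolate: 189 + 0.2·(246 − 189) = 189 + 0.2·57 = 200.4.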